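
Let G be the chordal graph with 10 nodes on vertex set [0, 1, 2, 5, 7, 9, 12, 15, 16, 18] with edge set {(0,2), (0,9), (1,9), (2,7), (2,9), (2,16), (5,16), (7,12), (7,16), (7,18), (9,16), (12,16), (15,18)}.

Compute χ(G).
χ(G) = 3

Clique number ω(G) = 3 (lower bound: χ ≥ ω).
The clique on [0, 2, 9] has size 3, forcing χ ≥ 3, and the coloring below uses 3 colors, so χ(G) = 3.
A valid 3-coloring: color 1: [0, 1, 16, 18]; color 2: [2, 5, 12, 15]; color 3: [7, 9].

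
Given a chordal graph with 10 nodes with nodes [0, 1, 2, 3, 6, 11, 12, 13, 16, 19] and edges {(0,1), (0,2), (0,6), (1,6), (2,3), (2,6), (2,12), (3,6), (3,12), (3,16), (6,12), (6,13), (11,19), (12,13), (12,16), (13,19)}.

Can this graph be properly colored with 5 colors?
A valid 5-coloring: color 1: [6, 16, 19]; color 2: [0, 11, 12]; color 3: [1, 2, 13]; color 4: [3].
(χ(G) = 4 ≤ 5.)

Yes, G is 5-colorable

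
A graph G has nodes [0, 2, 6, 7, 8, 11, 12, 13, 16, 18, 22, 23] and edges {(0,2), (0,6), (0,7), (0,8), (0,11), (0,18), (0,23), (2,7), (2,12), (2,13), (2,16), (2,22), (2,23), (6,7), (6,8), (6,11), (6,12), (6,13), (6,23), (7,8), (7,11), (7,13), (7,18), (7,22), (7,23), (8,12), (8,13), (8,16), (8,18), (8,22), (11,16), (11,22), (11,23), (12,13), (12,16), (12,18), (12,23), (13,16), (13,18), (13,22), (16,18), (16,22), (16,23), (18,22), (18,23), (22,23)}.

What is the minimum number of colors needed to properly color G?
χ(G) = 5

Clique number ω(G) = 5 (lower bound: χ ≥ ω).
The clique on [8, 12, 13, 16, 18] has size 5, forcing χ ≥ 5, and the coloring below uses 5 colors, so χ(G) = 5.
A valid 5-coloring: color 1: [13, 23]; color 2: [7, 16]; color 3: [0, 12, 22]; color 4: [2, 6, 18]; color 5: [8, 11].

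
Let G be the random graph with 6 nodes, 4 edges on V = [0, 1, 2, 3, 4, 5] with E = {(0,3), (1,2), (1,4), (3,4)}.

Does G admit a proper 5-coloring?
A valid 5-coloring: color 1: [1, 3, 5]; color 2: [0, 2, 4].
(χ(G) = 2 ≤ 5.)

Yes, G is 5-colorable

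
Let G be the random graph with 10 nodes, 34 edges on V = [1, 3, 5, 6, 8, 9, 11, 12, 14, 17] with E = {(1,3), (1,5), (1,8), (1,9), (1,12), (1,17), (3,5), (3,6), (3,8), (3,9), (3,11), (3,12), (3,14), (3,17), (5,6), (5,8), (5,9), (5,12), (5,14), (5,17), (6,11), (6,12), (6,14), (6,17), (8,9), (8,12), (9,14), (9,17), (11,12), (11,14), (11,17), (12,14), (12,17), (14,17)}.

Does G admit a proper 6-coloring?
A valid 6-coloring: color 1: [3]; color 2: [9, 12]; color 3: [5, 11]; color 4: [8, 17]; color 5: [1, 14]; color 6: [6].
(χ(G) = 6 ≤ 6.)

Yes, G is 6-colorable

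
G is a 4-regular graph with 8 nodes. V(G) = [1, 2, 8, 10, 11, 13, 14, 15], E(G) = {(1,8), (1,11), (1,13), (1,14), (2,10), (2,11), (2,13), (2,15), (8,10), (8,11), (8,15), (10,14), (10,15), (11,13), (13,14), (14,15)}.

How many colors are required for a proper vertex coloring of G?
Clique number ω(G) = 3 (lower bound: χ ≥ ω).
Suppose a proper 3-coloring c exists. The clique [1, 8, 11] takes 3 distinct colors; by symmetry let c(1) = 1, c(8) = 2, c(11) = 3.
- Vertex 13: neighbors [1, 11] already have colors [1, 3] ⇒ c(13) = 2.
- Vertex 2: neighbors [13, 11] already have colors [2, 3] ⇒ c(2) = 1.
- Vertex 10: neighbors [2, 8] already have colors [1, 2] ⇒ c(10) = 3.
- Vertex 14: neighbors [1, 13, 10] already have colors [1, 2, 3] — all 3 colors blocked. Contradiction.
The forced assignments end in a contradiction, so G has no proper 3-coloring (χ ≥ 4).
The coloring below uses 4 colors, so χ(G) = 4.
A valid 4-coloring: color 1: [2, 8, 14]; color 2: [10, 13]; color 3: [1, 15]; color 4: [11].

χ(G) = 4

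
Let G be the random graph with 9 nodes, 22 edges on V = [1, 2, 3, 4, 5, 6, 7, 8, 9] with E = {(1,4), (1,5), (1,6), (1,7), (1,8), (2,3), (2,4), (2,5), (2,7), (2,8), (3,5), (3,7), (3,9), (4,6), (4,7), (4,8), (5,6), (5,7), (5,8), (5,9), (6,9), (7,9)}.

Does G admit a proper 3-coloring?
No, G is not 3-colorable

The clique on vertices [3, 5, 7, 9] has size 4 > 3, so it alone needs 4 colors.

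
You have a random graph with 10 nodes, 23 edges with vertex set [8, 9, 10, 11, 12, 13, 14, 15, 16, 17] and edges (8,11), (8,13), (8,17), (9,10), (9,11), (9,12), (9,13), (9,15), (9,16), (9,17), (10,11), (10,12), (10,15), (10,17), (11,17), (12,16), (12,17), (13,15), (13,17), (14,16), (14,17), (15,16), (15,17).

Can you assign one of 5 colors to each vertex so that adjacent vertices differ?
Yes, G is 5-colorable

A valid 5-coloring: color 1: [16, 17]; color 2: [8, 9, 14]; color 3: [11, 12, 15]; color 4: [10, 13].
(χ(G) = 4 ≤ 5.)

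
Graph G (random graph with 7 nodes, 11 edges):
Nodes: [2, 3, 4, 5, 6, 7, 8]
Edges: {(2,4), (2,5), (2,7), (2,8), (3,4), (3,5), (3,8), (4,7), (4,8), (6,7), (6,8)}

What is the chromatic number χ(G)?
χ(G) = 3

Clique number ω(G) = 3 (lower bound: χ ≥ ω).
The clique on [2, 4, 8] has size 3, forcing χ ≥ 3, and the coloring below uses 3 colors, so χ(G) = 3.
A valid 3-coloring: color 1: [2, 3, 6]; color 2: [4, 5]; color 3: [7, 8].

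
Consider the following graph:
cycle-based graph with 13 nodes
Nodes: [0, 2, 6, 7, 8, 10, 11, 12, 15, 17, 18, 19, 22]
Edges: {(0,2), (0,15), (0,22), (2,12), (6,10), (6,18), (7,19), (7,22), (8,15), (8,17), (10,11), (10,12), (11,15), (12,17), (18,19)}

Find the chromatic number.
χ(G) = 3

Clique number ω(G) = 2 (lower bound: χ ≥ ω).
Odd cycle [0, 22, 7, 19, 18, 6, 10, 12, 2] needs 3 colors (χ ≥ 3).
The coloring below uses 3 colors, so χ(G) = 3.
A valid 3-coloring: color 1: [0, 6, 8, 11, 12, 19]; color 2: [2, 7, 10, 15, 17, 18]; color 3: [22].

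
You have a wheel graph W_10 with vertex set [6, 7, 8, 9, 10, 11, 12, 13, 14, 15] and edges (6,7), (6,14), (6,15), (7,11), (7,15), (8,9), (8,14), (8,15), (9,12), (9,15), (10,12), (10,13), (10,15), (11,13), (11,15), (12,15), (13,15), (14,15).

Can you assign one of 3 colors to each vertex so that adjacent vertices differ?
Odd cycle [6, 14, 8, 9, 12, 10, 13, 11, 7] needs 3 colors (χ ≥ 3).
Vertex 15 is adjacent to every vertex of [6, 7, 8, 9, 10, 11, 12, 13, 14], which already need 3 colors among themselves, so 15 needs a new color (χ ≥ 4).
Hence χ(G) ≥ 4 > 3, so no proper 3-coloring exists.

No, G is not 3-colorable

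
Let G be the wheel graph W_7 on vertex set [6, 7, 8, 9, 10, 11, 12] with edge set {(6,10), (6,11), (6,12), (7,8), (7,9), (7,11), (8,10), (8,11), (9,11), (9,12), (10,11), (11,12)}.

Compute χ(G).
χ(G) = 3

Clique number ω(G) = 3 (lower bound: χ ≥ ω).
The clique on [8, 10, 11] has size 3, forcing χ ≥ 3, and the coloring below uses 3 colors, so χ(G) = 3.
A valid 3-coloring: color 1: [11]; color 2: [7, 10, 12]; color 3: [6, 8, 9].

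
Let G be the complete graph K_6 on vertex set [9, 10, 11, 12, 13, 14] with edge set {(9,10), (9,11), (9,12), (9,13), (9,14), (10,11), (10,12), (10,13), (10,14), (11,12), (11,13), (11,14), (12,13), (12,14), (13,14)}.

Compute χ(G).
Clique number ω(G) = 6 (lower bound: χ ≥ ω).
The clique on [9, 10, 11, 12, 13, 14] has size 6, forcing χ ≥ 6, and the coloring below uses 6 colors, so χ(G) = 6.
A valid 6-coloring: color 1: [9]; color 2: [12]; color 3: [13]; color 4: [14]; color 5: [11]; color 6: [10].

χ(G) = 6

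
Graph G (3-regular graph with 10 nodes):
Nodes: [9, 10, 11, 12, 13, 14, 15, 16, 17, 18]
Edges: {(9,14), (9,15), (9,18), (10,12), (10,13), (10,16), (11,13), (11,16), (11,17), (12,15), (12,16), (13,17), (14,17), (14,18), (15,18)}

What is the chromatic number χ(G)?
χ(G) = 3

Clique number ω(G) = 3 (lower bound: χ ≥ ω).
The clique on [9, 14, 18] has size 3, forcing χ ≥ 3, and the coloring below uses 3 colors, so χ(G) = 3.
A valid 3-coloring: color 1: [13, 14, 15, 16]; color 2: [9, 12, 17]; color 3: [10, 11, 18].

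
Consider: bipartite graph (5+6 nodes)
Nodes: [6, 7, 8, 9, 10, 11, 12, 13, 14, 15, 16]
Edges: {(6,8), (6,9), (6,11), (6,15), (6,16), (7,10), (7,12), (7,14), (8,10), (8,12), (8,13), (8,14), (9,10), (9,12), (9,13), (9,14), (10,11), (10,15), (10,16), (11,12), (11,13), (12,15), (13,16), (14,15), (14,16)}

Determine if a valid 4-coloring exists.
Yes, G is 4-colorable

A valid 4-coloring: color 1: [6, 10, 12, 13, 14]; color 2: [7, 8, 9, 11, 15, 16].
(χ(G) = 2 ≤ 4.)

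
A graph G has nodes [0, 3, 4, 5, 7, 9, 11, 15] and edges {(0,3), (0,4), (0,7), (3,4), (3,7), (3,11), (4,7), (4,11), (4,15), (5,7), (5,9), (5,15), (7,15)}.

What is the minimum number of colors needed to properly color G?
χ(G) = 4

Clique number ω(G) = 4 (lower bound: χ ≥ ω).
The clique on [0, 3, 4, 7] has size 4, forcing χ ≥ 4, and the coloring below uses 4 colors, so χ(G) = 4.
A valid 4-coloring: color 1: [7, 9, 11]; color 2: [4, 5]; color 3: [3, 15]; color 4: [0].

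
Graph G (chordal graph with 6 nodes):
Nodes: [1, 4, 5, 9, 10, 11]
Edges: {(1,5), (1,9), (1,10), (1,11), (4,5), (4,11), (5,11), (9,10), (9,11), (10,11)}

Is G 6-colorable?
Yes, G is 6-colorable

A valid 6-coloring: color 1: [11]; color 2: [1, 4]; color 3: [5, 10]; color 4: [9].
(χ(G) = 4 ≤ 6.)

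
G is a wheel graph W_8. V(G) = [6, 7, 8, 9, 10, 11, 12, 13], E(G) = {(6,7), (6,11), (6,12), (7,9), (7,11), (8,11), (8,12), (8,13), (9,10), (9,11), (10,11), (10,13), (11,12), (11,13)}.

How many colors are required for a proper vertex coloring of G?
Clique number ω(G) = 3 (lower bound: χ ≥ ω).
Odd cycle [12, 8, 13, 10, 9, 7, 6] needs 3 colors (χ ≥ 3).
Vertex 11 is adjacent to every vertex of [6, 7, 8, 9, 10, 12, 13], which already need 3 colors among themselves, so 11 needs a new color (χ ≥ 4).
The coloring below uses 4 colors, so χ(G) = 4.
A valid 4-coloring: color 1: [11]; color 2: [7, 12, 13]; color 3: [6, 8, 10]; color 4: [9].

χ(G) = 4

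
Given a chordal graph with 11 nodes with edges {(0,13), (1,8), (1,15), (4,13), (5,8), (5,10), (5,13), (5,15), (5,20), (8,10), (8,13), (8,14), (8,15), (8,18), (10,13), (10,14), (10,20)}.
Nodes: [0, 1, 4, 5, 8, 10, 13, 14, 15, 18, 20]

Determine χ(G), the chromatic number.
χ(G) = 4

Clique number ω(G) = 4 (lower bound: χ ≥ ω).
The clique on [5, 8, 10, 13] has size 4, forcing χ ≥ 4, and the coloring below uses 4 colors, so χ(G) = 4.
A valid 4-coloring: color 1: [0, 4, 8, 20]; color 2: [13, 14, 15, 18]; color 3: [1, 5]; color 4: [10].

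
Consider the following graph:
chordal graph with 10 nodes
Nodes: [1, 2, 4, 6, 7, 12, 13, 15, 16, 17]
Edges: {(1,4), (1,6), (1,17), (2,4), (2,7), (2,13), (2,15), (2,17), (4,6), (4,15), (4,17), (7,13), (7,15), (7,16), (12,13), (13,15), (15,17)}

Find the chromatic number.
χ(G) = 4

Clique number ω(G) = 4 (lower bound: χ ≥ ω).
The clique on [2, 4, 15, 17] has size 4, forcing χ ≥ 4, and the coloring below uses 4 colors, so χ(G) = 4.
A valid 4-coloring: color 1: [1, 2, 12, 16]; color 2: [4, 7]; color 3: [6, 15]; color 4: [13, 17].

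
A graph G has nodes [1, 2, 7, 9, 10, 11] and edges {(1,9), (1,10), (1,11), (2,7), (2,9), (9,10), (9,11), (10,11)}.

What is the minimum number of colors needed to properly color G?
Clique number ω(G) = 4 (lower bound: χ ≥ ω).
The clique on [1, 9, 10, 11] has size 4, forcing χ ≥ 4, and the coloring below uses 4 colors, so χ(G) = 4.
A valid 4-coloring: color 1: [7, 9]; color 2: [2, 10]; color 3: [11]; color 4: [1].

χ(G) = 4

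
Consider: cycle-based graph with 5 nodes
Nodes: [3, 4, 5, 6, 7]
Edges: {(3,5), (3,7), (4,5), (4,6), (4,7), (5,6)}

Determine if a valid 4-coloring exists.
A valid 4-coloring: color 1: [5, 7]; color 2: [3, 4]; color 3: [6].
(χ(G) = 3 ≤ 4.)

Yes, G is 4-colorable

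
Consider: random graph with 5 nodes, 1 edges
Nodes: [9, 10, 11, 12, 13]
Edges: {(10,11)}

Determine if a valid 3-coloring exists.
A valid 3-coloring: color 1: [9, 10, 12, 13]; color 2: [11].
(χ(G) = 2 ≤ 3.)

Yes, G is 3-colorable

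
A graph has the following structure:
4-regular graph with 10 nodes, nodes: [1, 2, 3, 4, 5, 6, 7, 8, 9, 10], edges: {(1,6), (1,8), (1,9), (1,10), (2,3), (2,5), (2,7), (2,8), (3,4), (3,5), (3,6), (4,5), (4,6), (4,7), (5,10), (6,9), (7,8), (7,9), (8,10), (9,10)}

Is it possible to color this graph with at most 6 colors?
A valid 6-coloring: color 1: [2, 4, 9]; color 2: [5, 6, 8]; color 3: [1, 3, 7]; color 4: [10].
(χ(G) = 4 ≤ 6.)

Yes, G is 6-colorable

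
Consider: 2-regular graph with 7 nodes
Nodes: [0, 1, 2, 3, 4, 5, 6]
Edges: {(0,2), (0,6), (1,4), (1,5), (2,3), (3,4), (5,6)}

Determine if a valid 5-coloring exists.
A valid 5-coloring: color 1: [0, 1, 3]; color 2: [2, 4, 6]; color 3: [5].
(χ(G) = 3 ≤ 5.)

Yes, G is 5-colorable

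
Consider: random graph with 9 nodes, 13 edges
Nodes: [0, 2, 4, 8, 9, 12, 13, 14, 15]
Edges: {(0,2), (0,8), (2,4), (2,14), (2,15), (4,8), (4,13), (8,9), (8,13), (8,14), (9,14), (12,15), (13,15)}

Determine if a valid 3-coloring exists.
Yes, G is 3-colorable

A valid 3-coloring: color 1: [2, 8, 12]; color 2: [0, 9, 13]; color 3: [4, 14, 15].
(χ(G) = 3 ≤ 3.)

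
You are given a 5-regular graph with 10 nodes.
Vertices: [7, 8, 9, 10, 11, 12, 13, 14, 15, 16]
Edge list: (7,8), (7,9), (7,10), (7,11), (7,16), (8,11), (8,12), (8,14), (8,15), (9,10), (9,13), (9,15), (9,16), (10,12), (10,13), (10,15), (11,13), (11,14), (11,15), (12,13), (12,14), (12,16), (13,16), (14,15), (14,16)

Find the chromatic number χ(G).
χ(G) = 4

Clique number ω(G) = 4 (lower bound: χ ≥ ω).
The clique on [8, 11, 14, 15] has size 4, forcing χ ≥ 4, and the coloring below uses 4 colors, so χ(G) = 4.
A valid 4-coloring: color 1: [10, 11, 16]; color 2: [9, 14]; color 3: [7, 12, 15]; color 4: [8, 13].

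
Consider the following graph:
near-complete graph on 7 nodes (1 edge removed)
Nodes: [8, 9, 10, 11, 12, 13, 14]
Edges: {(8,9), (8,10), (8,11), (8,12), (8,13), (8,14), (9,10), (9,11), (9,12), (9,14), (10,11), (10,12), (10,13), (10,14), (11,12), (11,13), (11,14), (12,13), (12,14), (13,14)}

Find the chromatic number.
χ(G) = 6

Clique number ω(G) = 6 (lower bound: χ ≥ ω).
The clique on [8, 9, 10, 11, 12, 14] has size 6, forcing χ ≥ 6, and the coloring below uses 6 colors, so χ(G) = 6.
A valid 6-coloring: color 1: [14]; color 2: [10]; color 3: [8]; color 4: [11]; color 5: [12]; color 6: [9, 13].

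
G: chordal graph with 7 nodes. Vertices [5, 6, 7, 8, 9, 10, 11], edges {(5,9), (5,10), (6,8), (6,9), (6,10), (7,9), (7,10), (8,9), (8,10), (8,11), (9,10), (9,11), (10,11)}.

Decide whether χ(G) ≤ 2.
The clique on vertices [8, 9, 10, 11] has size 4 > 2, so it alone needs 4 colors.

No, G is not 2-colorable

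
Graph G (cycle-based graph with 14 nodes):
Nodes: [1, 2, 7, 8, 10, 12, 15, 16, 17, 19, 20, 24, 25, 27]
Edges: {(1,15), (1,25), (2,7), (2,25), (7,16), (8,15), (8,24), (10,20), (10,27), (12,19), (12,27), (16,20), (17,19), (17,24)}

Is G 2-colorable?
Yes, G is 2-colorable

A valid 2-coloring: color 1: [7, 15, 19, 20, 24, 25, 27]; color 2: [1, 2, 8, 10, 12, 16, 17].
(χ(G) = 2 ≤ 2.)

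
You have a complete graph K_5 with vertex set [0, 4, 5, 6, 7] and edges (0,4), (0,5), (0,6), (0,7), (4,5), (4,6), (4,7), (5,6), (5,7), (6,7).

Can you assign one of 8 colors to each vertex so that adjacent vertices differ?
A valid 8-coloring: color 1: [7]; color 2: [0]; color 3: [5]; color 4: [4]; color 5: [6].
(χ(G) = 5 ≤ 8.)

Yes, G is 8-colorable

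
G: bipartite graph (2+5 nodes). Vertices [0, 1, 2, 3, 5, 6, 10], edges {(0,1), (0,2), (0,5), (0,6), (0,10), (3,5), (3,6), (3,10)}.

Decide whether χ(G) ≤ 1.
No, G is not 1-colorable

Edge (0,1) forces its endpoints to differ, so 1 color is not enough.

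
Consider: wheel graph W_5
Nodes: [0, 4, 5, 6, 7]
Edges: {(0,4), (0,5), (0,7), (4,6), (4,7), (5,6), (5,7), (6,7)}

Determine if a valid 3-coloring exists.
A valid 3-coloring: color 1: [7]; color 2: [0, 6]; color 3: [4, 5].
(χ(G) = 3 ≤ 3.)

Yes, G is 3-colorable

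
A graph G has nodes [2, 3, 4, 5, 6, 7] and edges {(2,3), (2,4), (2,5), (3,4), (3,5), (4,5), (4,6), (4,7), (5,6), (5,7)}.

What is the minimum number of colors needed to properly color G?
χ(G) = 4

Clique number ω(G) = 4 (lower bound: χ ≥ ω).
The clique on [2, 3, 4, 5] has size 4, forcing χ ≥ 4, and the coloring below uses 4 colors, so χ(G) = 4.
A valid 4-coloring: color 1: [4]; color 2: [5]; color 3: [2, 6, 7]; color 4: [3].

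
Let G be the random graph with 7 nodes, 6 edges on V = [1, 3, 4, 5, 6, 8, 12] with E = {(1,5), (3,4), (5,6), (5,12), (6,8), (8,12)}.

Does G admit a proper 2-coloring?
Yes, G is 2-colorable

A valid 2-coloring: color 1: [4, 5, 8]; color 2: [1, 3, 6, 12].
(χ(G) = 2 ≤ 2.)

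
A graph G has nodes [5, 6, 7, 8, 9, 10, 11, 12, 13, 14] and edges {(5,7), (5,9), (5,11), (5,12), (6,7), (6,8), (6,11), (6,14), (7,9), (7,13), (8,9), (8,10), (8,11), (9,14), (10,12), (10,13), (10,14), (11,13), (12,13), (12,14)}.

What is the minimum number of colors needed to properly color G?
Clique number ω(G) = 3 (lower bound: χ ≥ ω).
The clique on [5, 7, 9] has size 3, forcing χ ≥ 3, and the coloring below uses 3 colors, so χ(G) = 3.
A valid 3-coloring: color 1: [6, 9, 10]; color 2: [7, 11, 12]; color 3: [5, 8, 13, 14].

χ(G) = 3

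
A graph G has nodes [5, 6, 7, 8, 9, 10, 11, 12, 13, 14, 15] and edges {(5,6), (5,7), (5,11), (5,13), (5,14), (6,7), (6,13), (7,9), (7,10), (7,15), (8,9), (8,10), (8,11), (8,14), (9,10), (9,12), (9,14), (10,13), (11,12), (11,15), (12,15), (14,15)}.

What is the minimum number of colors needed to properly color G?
Clique number ω(G) = 3 (lower bound: χ ≥ ω).
The clique on [5, 6, 13] has size 3, forcing χ ≥ 3, and the coloring below uses 3 colors, so χ(G) = 3.
A valid 3-coloring: color 1: [5, 9, 15]; color 2: [7, 8, 12, 13]; color 3: [6, 10, 11, 14].

χ(G) = 3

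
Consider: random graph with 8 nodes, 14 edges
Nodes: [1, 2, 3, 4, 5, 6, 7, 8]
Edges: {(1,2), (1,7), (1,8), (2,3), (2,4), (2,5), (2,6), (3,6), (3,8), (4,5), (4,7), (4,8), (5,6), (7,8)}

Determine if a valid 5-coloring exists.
Yes, G is 5-colorable

A valid 5-coloring: color 1: [2, 8]; color 2: [1, 4, 6]; color 3: [3, 5, 7].
(χ(G) = 3 ≤ 5.)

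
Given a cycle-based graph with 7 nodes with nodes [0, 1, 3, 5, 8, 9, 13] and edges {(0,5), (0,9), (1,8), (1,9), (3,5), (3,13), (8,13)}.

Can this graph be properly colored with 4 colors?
A valid 4-coloring: color 1: [3, 8, 9]; color 2: [0, 1, 13]; color 3: [5].
(χ(G) = 3 ≤ 4.)

Yes, G is 4-colorable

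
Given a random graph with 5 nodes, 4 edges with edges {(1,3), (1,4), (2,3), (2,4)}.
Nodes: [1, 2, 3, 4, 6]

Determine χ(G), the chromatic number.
χ(G) = 2

Clique number ω(G) = 2 (lower bound: χ ≥ ω).
The graph is bipartite (no odd cycle), so 2 colors suffice: χ(G) = 2.
A valid 2-coloring: color 1: [1, 2, 6]; color 2: [3, 4].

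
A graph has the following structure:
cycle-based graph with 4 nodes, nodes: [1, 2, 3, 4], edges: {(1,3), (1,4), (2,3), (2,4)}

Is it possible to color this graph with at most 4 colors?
A valid 4-coloring: color 1: [1, 2]; color 2: [3, 4].
(χ(G) = 2 ≤ 4.)

Yes, G is 4-colorable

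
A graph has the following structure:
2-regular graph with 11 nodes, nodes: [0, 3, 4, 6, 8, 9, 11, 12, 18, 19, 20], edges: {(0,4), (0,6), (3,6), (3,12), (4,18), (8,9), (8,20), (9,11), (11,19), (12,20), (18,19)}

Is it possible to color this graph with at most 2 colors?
No, G is not 2-colorable

Odd cycle [0, 4, 18, 19, 11, 9, 8, 20, 12, 3, 6] needs 3 colors (χ ≥ 3).
Hence χ(G) ≥ 3 > 2, so no proper 2-coloring exists.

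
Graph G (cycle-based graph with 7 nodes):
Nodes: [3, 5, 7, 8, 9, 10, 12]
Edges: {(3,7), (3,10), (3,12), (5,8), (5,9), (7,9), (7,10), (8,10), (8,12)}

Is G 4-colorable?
Yes, G is 4-colorable

A valid 4-coloring: color 1: [3, 8, 9]; color 2: [5, 10, 12]; color 3: [7].
(χ(G) = 3 ≤ 4.)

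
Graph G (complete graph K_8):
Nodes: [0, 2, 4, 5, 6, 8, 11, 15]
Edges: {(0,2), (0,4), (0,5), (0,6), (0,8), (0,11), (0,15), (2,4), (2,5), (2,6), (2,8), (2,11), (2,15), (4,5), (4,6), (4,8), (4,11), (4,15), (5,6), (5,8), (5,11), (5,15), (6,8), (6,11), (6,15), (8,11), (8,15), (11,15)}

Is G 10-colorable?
A valid 10-coloring: color 1: [2]; color 2: [5]; color 3: [6]; color 4: [15]; color 5: [4]; color 6: [11]; color 7: [0]; color 8: [8].
(χ(G) = 8 ≤ 10.)

Yes, G is 10-colorable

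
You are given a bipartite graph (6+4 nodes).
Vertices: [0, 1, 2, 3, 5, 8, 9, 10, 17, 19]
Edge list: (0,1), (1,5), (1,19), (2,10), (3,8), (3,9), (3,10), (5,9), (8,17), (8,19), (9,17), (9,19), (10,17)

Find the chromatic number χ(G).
Clique number ω(G) = 2 (lower bound: χ ≥ ω).
The graph is bipartite (no odd cycle), so 2 colors suffice: χ(G) = 2.
A valid 2-coloring: color 1: [1, 8, 9, 10]; color 2: [0, 2, 3, 5, 17, 19].

χ(G) = 2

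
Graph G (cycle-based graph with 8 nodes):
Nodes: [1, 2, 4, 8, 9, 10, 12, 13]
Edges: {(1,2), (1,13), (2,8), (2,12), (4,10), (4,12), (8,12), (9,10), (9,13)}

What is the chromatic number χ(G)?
Clique number ω(G) = 3 (lower bound: χ ≥ ω).
The clique on [2, 8, 12] has size 3, forcing χ ≥ 3, and the coloring below uses 3 colors, so χ(G) = 3.
A valid 3-coloring: color 1: [1, 9, 12]; color 2: [2, 4, 13]; color 3: [8, 10].

χ(G) = 3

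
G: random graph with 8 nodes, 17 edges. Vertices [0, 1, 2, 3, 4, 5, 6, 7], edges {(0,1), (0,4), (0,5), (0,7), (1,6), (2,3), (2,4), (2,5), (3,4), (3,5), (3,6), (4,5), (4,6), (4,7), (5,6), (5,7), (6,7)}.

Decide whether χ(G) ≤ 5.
A valid 5-coloring: color 1: [1, 5]; color 2: [4]; color 3: [0, 2, 6]; color 4: [3, 7].
(χ(G) = 4 ≤ 5.)

Yes, G is 5-colorable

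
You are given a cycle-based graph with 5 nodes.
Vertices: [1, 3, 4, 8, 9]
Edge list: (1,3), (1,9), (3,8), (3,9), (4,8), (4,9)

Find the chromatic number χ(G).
χ(G) = 3

Clique number ω(G) = 3 (lower bound: χ ≥ ω).
The clique on [1, 3, 9] has size 3, forcing χ ≥ 3, and the coloring below uses 3 colors, so χ(G) = 3.
A valid 3-coloring: color 1: [8, 9]; color 2: [3, 4]; color 3: [1].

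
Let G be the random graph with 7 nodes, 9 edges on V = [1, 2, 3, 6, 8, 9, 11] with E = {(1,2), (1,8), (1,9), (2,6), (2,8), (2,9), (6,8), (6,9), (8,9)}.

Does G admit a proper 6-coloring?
A valid 6-coloring: color 1: [2, 3, 11]; color 2: [9]; color 3: [8]; color 4: [1, 6].
(χ(G) = 4 ≤ 6.)

Yes, G is 6-colorable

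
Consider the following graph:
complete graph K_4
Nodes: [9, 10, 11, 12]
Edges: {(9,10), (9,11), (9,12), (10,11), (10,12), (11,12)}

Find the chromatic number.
χ(G) = 4

Clique number ω(G) = 4 (lower bound: χ ≥ ω).
The clique on [9, 10, 11, 12] has size 4, forcing χ ≥ 4, and the coloring below uses 4 colors, so χ(G) = 4.
A valid 4-coloring: color 1: [9]; color 2: [11]; color 3: [10]; color 4: [12].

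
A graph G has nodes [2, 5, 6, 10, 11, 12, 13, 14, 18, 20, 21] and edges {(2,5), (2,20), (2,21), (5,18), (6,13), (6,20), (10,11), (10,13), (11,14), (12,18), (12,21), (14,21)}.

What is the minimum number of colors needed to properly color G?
χ(G) = 3

Clique number ω(G) = 2 (lower bound: χ ≥ ω).
Odd cycle [18, 5, 2, 21, 12] needs 3 colors (χ ≥ 3).
The coloring below uses 3 colors, so χ(G) = 3.
A valid 3-coloring: color 1: [5, 11, 13, 20, 21]; color 2: [2, 6, 10, 14, 18]; color 3: [12].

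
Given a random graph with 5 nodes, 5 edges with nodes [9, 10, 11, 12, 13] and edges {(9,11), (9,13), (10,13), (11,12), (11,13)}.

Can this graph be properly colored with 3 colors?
Yes, G is 3-colorable

A valid 3-coloring: color 1: [12, 13]; color 2: [10, 11]; color 3: [9].
(χ(G) = 3 ≤ 3.)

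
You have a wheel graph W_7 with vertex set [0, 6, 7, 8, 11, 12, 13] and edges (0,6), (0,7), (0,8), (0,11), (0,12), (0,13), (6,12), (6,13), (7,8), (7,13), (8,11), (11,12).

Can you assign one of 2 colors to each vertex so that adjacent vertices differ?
No, G is not 2-colorable

The clique on vertices [0, 8, 11] has size 3 > 2, so it alone needs 3 colors.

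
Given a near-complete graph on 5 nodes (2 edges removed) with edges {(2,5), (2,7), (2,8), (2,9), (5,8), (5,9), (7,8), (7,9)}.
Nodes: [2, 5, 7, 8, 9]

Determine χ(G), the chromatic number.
χ(G) = 3

Clique number ω(G) = 3 (lower bound: χ ≥ ω).
The clique on [2, 5, 8] has size 3, forcing χ ≥ 3, and the coloring below uses 3 colors, so χ(G) = 3.
A valid 3-coloring: color 1: [2]; color 2: [8, 9]; color 3: [5, 7].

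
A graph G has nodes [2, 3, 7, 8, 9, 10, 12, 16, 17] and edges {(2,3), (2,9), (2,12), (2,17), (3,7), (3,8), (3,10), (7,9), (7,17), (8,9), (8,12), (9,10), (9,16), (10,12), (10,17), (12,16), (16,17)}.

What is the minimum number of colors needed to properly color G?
χ(G) = 2

Clique number ω(G) = 2 (lower bound: χ ≥ ω).
The graph is bipartite (no odd cycle), so 2 colors suffice: χ(G) = 2.
A valid 2-coloring: color 1: [3, 9, 12, 17]; color 2: [2, 7, 8, 10, 16].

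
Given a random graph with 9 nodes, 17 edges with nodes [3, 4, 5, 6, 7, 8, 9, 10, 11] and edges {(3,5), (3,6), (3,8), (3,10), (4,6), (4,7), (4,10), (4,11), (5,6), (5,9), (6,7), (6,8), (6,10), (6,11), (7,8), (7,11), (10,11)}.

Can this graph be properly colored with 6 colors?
Yes, G is 6-colorable

A valid 6-coloring: color 1: [6, 9]; color 2: [5, 7, 10]; color 3: [3, 4]; color 4: [8, 11].
(χ(G) = 4 ≤ 6.)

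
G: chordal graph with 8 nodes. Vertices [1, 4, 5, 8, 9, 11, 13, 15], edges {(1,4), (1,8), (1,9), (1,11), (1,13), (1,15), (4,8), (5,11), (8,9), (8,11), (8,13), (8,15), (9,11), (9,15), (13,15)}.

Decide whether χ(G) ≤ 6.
Yes, G is 6-colorable

A valid 6-coloring: color 1: [5, 8]; color 2: [1]; color 3: [4, 11, 15]; color 4: [9, 13].
(χ(G) = 4 ≤ 6.)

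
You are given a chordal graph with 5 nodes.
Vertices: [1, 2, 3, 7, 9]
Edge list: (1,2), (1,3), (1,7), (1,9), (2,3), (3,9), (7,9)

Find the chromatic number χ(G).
Clique number ω(G) = 3 (lower bound: χ ≥ ω).
The clique on [1, 3, 9] has size 3, forcing χ ≥ 3, and the coloring below uses 3 colors, so χ(G) = 3.
A valid 3-coloring: color 1: [1]; color 2: [2, 9]; color 3: [3, 7].

χ(G) = 3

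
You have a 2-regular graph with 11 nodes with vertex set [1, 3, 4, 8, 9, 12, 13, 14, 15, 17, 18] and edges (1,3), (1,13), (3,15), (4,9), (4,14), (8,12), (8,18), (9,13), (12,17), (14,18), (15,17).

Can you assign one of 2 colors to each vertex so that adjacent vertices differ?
No, G is not 2-colorable

Odd cycle [15, 17, 12, 8, 18, 14, 4, 9, 13, 1, 3] needs 3 colors (χ ≥ 3).
Hence χ(G) ≥ 3 > 2, so no proper 2-coloring exists.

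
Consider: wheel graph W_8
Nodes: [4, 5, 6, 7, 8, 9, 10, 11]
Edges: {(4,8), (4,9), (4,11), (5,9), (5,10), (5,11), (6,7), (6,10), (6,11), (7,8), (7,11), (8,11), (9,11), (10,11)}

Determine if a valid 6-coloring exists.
A valid 6-coloring: color 1: [11]; color 2: [6, 8, 9]; color 3: [4, 5, 7]; color 4: [10].
(χ(G) = 4 ≤ 6.)

Yes, G is 6-colorable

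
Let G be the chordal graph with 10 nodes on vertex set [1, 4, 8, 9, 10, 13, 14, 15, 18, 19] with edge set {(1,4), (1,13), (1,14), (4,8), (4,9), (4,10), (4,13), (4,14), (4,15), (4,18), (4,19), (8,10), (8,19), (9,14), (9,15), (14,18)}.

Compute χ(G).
χ(G) = 3

Clique number ω(G) = 3 (lower bound: χ ≥ ω).
The clique on [4, 8, 10] has size 3, forcing χ ≥ 3, and the coloring below uses 3 colors, so χ(G) = 3.
A valid 3-coloring: color 1: [4]; color 2: [8, 13, 14, 15]; color 3: [1, 9, 10, 18, 19].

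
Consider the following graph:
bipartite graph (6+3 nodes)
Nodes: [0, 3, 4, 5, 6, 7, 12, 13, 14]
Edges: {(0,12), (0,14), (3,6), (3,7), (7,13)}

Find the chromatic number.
Clique number ω(G) = 2 (lower bound: χ ≥ ω).
The graph is bipartite (no odd cycle), so 2 colors suffice: χ(G) = 2.
A valid 2-coloring: color 1: [0, 3, 4, 5, 13]; color 2: [6, 7, 12, 14].

χ(G) = 2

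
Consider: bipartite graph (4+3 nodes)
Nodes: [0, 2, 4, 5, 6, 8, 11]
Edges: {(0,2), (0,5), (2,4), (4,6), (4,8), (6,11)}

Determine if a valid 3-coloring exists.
Yes, G is 3-colorable

A valid 3-coloring: color 1: [0, 4, 11]; color 2: [2, 5, 6, 8].
(χ(G) = 2 ≤ 3.)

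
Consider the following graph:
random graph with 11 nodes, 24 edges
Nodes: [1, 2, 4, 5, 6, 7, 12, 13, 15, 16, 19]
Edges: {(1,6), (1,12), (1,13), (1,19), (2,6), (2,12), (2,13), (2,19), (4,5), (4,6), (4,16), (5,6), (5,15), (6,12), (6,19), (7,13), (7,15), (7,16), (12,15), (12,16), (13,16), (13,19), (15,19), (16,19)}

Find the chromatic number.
Clique number ω(G) = 3 (lower bound: χ ≥ ω).
The clique on [1, 6, 19] has size 3, forcing χ ≥ 3, and the coloring below uses 3 colors, so χ(G) = 3.
A valid 3-coloring: color 1: [4, 7, 12, 19]; color 2: [6, 13, 15]; color 3: [1, 2, 5, 16].

χ(G) = 3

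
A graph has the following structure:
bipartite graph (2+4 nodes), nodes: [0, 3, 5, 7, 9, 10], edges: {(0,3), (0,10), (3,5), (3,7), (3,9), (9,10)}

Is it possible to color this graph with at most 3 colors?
A valid 3-coloring: color 1: [3, 10]; color 2: [0, 5, 7, 9].
(χ(G) = 2 ≤ 3.)

Yes, G is 3-colorable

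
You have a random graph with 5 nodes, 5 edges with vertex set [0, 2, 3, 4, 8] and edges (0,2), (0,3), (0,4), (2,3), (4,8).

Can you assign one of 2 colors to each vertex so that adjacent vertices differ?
The clique on vertices [0, 2, 3] has size 3 > 2, so it alone needs 3 colors.

No, G is not 2-colorable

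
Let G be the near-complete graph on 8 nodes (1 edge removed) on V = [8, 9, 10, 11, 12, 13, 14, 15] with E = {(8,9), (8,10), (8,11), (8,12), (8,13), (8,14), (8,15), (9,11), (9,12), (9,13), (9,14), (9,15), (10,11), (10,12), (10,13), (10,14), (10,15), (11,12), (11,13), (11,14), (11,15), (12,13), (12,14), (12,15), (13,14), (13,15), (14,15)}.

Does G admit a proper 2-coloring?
The clique on vertices [8, 9, 11, 12, 13, 14, 15] has size 7 > 2, so it alone needs 7 colors.

No, G is not 2-colorable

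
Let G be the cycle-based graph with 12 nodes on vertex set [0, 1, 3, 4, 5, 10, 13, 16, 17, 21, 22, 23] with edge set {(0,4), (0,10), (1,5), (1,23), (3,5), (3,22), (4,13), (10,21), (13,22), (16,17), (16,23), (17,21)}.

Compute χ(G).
Clique number ω(G) = 2 (lower bound: χ ≥ ω).
The graph is bipartite (no odd cycle), so 2 colors suffice: χ(G) = 2.
A valid 2-coloring: color 1: [0, 1, 3, 13, 16, 21]; color 2: [4, 5, 10, 17, 22, 23].

χ(G) = 2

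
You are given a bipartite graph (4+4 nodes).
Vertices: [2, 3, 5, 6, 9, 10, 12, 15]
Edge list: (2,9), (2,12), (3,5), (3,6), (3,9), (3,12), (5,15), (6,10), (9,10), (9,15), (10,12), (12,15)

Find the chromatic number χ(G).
Clique number ω(G) = 2 (lower bound: χ ≥ ω).
The graph is bipartite (no odd cycle), so 2 colors suffice: χ(G) = 2.
A valid 2-coloring: color 1: [2, 3, 10, 15]; color 2: [5, 6, 9, 12].

χ(G) = 2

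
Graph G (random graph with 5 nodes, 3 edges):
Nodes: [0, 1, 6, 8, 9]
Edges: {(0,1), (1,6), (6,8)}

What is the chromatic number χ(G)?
χ(G) = 2

Clique number ω(G) = 2 (lower bound: χ ≥ ω).
The graph is bipartite (no odd cycle), so 2 colors suffice: χ(G) = 2.
A valid 2-coloring: color 1: [0, 6, 9]; color 2: [1, 8].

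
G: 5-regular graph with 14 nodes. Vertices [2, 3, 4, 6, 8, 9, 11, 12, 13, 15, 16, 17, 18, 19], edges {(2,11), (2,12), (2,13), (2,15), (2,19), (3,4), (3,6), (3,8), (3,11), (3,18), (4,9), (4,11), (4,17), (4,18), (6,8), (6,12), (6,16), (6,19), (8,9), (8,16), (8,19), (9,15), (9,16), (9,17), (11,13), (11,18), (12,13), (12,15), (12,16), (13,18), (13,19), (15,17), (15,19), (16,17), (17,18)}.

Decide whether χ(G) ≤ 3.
No, G is not 3-colorable

The clique on vertices [3, 4, 11, 18] has size 4 > 3, so it alone needs 4 colors.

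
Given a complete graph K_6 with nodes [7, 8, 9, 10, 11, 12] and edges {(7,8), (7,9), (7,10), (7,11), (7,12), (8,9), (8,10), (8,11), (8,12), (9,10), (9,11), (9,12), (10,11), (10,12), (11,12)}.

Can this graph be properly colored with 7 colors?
A valid 7-coloring: color 1: [8]; color 2: [12]; color 3: [9]; color 4: [7]; color 5: [11]; color 6: [10].
(χ(G) = 6 ≤ 7.)

Yes, G is 7-colorable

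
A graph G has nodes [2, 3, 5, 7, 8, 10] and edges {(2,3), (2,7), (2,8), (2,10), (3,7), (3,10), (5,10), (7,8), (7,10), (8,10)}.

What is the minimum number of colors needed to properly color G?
χ(G) = 4

Clique number ω(G) = 4 (lower bound: χ ≥ ω).
The clique on [2, 7, 8, 10] has size 4, forcing χ ≥ 4, and the coloring below uses 4 colors, so χ(G) = 4.
A valid 4-coloring: color 1: [10]; color 2: [2, 5]; color 3: [7]; color 4: [3, 8].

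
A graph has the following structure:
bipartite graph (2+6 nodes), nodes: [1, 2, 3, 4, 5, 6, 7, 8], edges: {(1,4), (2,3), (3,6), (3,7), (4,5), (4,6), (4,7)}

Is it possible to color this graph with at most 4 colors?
A valid 4-coloring: color 1: [3, 4, 8]; color 2: [1, 2, 5, 6, 7].
(χ(G) = 2 ≤ 4.)

Yes, G is 4-colorable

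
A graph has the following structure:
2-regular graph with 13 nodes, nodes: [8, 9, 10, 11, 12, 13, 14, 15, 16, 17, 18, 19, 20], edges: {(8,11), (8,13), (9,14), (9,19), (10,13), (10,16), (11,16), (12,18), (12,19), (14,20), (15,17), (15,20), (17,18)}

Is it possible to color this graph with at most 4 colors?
Yes, G is 4-colorable

A valid 4-coloring: color 1: [9, 12, 13, 16, 17, 20]; color 2: [8, 10, 14, 15, 18, 19]; color 3: [11].
(χ(G) = 3 ≤ 4.)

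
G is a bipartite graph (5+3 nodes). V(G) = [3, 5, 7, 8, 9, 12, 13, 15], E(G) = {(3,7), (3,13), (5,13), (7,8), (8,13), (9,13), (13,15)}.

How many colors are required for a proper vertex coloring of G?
χ(G) = 2

Clique number ω(G) = 2 (lower bound: χ ≥ ω).
The graph is bipartite (no odd cycle), so 2 colors suffice: χ(G) = 2.
A valid 2-coloring: color 1: [7, 12, 13]; color 2: [3, 5, 8, 9, 15].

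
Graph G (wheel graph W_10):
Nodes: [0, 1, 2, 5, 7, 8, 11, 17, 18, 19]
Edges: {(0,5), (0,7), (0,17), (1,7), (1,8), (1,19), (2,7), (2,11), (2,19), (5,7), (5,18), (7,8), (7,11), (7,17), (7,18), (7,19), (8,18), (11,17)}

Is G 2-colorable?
No, G is not 2-colorable

The clique on vertices [0, 7, 17] has size 3 > 2, so it alone needs 3 colors.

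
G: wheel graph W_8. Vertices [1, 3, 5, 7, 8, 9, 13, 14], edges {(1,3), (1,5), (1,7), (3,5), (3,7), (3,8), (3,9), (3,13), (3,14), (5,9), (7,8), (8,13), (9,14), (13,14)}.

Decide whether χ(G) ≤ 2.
The clique on vertices [1, 3, 5] has size 3 > 2, so it alone needs 3 colors.

No, G is not 2-colorable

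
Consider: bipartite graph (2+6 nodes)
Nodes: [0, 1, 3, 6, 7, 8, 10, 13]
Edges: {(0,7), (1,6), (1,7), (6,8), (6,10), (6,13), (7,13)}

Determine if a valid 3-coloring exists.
Yes, G is 3-colorable

A valid 3-coloring: color 1: [3, 6, 7]; color 2: [0, 1, 8, 10, 13].
(χ(G) = 2 ≤ 3.)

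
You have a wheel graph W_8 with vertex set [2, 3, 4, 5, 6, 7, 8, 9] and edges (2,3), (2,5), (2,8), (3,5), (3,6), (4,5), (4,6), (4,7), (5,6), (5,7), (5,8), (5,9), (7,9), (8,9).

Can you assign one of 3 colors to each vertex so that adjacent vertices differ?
Odd cycle [4, 7, 9, 8, 2, 3, 6] needs 3 colors (χ ≥ 3).
Vertex 5 is adjacent to every vertex of [2, 3, 4, 6, 7, 8, 9], which already need 3 colors among themselves, so 5 needs a new color (χ ≥ 4).
Hence χ(G) ≥ 4 > 3, so no proper 3-coloring exists.

No, G is not 3-colorable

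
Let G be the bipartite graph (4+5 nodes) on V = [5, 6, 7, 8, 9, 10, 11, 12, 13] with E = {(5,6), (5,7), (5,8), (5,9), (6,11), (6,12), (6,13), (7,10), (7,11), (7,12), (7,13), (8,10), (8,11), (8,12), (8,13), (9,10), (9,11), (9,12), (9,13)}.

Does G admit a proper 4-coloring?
Yes, G is 4-colorable

A valid 4-coloring: color 1: [6, 7, 8, 9]; color 2: [5, 10, 11, 12, 13].
(χ(G) = 2 ≤ 4.)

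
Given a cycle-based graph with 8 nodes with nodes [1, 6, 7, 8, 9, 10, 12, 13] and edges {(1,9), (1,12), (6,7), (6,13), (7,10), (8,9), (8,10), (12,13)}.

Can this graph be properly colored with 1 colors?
Edge (1,9) forces its endpoints to differ, so 1 color is not enough.

No, G is not 1-colorable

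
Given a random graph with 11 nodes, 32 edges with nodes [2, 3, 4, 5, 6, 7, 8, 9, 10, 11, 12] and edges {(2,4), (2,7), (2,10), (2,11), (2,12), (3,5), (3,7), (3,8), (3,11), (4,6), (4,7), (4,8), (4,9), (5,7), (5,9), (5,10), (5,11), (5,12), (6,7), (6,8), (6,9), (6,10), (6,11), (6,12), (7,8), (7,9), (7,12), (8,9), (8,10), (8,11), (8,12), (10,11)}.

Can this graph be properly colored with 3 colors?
No, G is not 3-colorable

The clique on vertices [4, 6, 7, 8, 9] has size 5 > 3, so it alone needs 5 colors.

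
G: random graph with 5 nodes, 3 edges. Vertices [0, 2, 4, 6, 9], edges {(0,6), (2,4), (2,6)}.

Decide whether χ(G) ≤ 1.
Edge (0,6) forces its endpoints to differ, so 1 color is not enough.

No, G is not 1-colorable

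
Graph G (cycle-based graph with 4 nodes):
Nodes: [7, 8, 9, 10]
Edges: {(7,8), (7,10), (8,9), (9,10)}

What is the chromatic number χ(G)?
χ(G) = 2

Clique number ω(G) = 2 (lower bound: χ ≥ ω).
The graph is bipartite (no odd cycle), so 2 colors suffice: χ(G) = 2.
A valid 2-coloring: color 1: [7, 9]; color 2: [8, 10].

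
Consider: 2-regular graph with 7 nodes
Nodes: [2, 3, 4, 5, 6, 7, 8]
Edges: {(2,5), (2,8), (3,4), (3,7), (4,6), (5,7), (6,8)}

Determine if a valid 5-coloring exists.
Yes, G is 5-colorable

A valid 5-coloring: color 1: [2, 6, 7]; color 2: [4, 5, 8]; color 3: [3].
(χ(G) = 3 ≤ 5.)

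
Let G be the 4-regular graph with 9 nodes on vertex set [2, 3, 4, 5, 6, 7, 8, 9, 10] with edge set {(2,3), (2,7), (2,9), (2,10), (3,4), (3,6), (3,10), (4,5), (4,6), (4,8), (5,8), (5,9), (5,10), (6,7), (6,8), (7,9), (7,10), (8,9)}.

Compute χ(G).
Clique number ω(G) = 3 (lower bound: χ ≥ ω).
The clique on [2, 7, 9] has size 3, forcing χ ≥ 3, and the coloring below uses 3 colors, so χ(G) = 3.
A valid 3-coloring: color 1: [3, 7, 8]; color 2: [2, 5, 6]; color 3: [4, 9, 10].

χ(G) = 3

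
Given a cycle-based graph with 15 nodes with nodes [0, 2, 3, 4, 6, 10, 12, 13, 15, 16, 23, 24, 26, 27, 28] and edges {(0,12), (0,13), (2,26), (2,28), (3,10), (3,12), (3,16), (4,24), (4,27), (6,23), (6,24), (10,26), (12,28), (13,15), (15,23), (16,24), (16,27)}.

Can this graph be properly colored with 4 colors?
Yes, G is 4-colorable

A valid 4-coloring: color 1: [3, 13, 23, 24, 26, 27, 28]; color 2: [2, 4, 6, 10, 12, 15, 16]; color 3: [0].
(χ(G) = 3 ≤ 4.)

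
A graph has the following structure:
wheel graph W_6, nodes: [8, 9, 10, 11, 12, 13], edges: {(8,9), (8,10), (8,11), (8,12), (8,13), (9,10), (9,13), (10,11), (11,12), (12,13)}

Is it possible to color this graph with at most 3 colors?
Odd cycle [9, 13, 12, 11, 10] needs 3 colors (χ ≥ 3).
Vertex 8 is adjacent to every vertex of [9, 10, 11, 12, 13], which already need 3 colors among themselves, so 8 needs a new color (χ ≥ 4).
Hence χ(G) ≥ 4 > 3, so no proper 3-coloring exists.

No, G is not 3-colorable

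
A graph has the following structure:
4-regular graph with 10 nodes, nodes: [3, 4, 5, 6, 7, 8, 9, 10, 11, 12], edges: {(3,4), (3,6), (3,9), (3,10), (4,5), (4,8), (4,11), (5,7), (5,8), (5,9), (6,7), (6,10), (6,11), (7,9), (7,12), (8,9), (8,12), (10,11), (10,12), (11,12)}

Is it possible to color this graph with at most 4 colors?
A valid 4-coloring: color 1: [3, 7, 8, 11]; color 2: [5, 6, 12]; color 3: [4, 9, 10].
(χ(G) = 3 ≤ 4.)

Yes, G is 4-colorable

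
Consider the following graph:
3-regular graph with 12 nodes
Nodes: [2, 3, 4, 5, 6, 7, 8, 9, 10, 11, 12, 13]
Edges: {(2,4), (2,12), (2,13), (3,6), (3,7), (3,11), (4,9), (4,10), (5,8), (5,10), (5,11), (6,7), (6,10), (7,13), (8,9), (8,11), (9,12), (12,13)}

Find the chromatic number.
χ(G) = 3

Clique number ω(G) = 3 (lower bound: χ ≥ ω).
The clique on [2, 12, 13] has size 3, forcing χ ≥ 3, and the coloring below uses 3 colors, so χ(G) = 3.
A valid 3-coloring: color 1: [4, 6, 8, 12]; color 2: [2, 7, 9, 10, 11]; color 3: [3, 5, 13].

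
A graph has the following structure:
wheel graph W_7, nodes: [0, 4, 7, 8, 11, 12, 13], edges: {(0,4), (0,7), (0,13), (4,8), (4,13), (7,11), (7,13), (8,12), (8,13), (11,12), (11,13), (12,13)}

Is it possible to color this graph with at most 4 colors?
Yes, G is 4-colorable

A valid 4-coloring: color 1: [13]; color 2: [0, 8, 11]; color 3: [4, 7, 12].
(χ(G) = 3 ≤ 4.)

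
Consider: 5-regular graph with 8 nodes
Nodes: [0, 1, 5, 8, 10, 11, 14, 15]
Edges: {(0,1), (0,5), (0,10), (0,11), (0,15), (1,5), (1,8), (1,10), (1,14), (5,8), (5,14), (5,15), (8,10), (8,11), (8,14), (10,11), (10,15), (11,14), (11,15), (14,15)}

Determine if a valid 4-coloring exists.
A valid 4-coloring: color 1: [0, 8]; color 2: [5, 11]; color 3: [1, 15]; color 4: [10, 14].
(χ(G) = 4 ≤ 4.)

Yes, G is 4-colorable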